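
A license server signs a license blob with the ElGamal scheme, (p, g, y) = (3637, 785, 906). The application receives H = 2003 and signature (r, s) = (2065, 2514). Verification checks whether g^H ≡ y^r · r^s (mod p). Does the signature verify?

Left side g^H mod p:
785^2 = 616225 ≡ 1572
785^4 ≡ 1572^2 = 2471184 ≡ 1661
785^8 ≡ 1661^2 = 2758921 ≡ 2075
785^16 ≡ 2075^2 = 4305625 ≡ 3054
785^32 ≡ 3054^2 = 9326916 ≡ 1648
785^64 ≡ 1648^2 = 2715904 ≡ 2702
785^128 ≡ 2702^2 = 7300804 ≡ 1345
785^256 ≡ 1345^2 = 1809025 ≡ 1436
785^512 ≡ 1436^2 = 2062096 ≡ 3554
785^1024 ≡ 3554^2 = 12630916 ≡ 3252
2003 = 1024 + 512 + 256 + 128 + 64 + 16 + 2 + 1, so 785^2003 ≡ 3252·3554·1436·1345·2702·3054·1572·785 ≡ 1347 (mod 3637)
Right side y^r · r^s mod p:
906^2 = 820836 ≡ 2511
906^4 ≡ 2511^2 = 6305121 ≡ 2200
906^8 ≡ 2200^2 = 4840000 ≡ 2790
906^16 ≡ 2790^2 = 7784100 ≡ 920
906^32 ≡ 920^2 = 846400 ≡ 2616
906^64 ≡ 2616^2 = 6843456 ≡ 2259
906^128 ≡ 2259^2 = 5103081 ≡ 370
906^256 ≡ 370^2 = 136900 ≡ 2331
906^512 ≡ 2331^2 = 5433561 ≡ 3520
906^1024 ≡ 3520^2 = 12390400 ≡ 2778
906^2048 ≡ 2778^2 = 7717284 ≡ 3207
2065 = 2048 + 16 + 1, so 906^2065 ≡ 3207·920·906 ≡ 1839 (mod 3637)
2065^2 = 4264225 ≡ 1661
2065^4 ≡ 1661^2 = 2758921 ≡ 2075
2065^8 ≡ 2075^2 = 4305625 ≡ 3054
2065^16 ≡ 3054^2 = 9326916 ≡ 1648
2065^32 ≡ 1648^2 = 2715904 ≡ 2702
2065^64 ≡ 2702^2 = 7300804 ≡ 1345
2065^128 ≡ 1345^2 = 1809025 ≡ 1436
2065^256 ≡ 1436^2 = 2062096 ≡ 3554
2065^512 ≡ 3554^2 = 12630916 ≡ 3252
2065^1024 ≡ 3252^2 = 10575504 ≡ 2745
2065^2048 ≡ 2745^2 = 7535025 ≡ 2798
2514 = 2048 + 256 + 128 + 64 + 16 + 2, so 2065^2514 ≡ 2798·3554·1436·1345·1648·1661 ≡ 3614 (mod 3637)
1839·3614 = 6646146 ≡ 1347 (mod 3637)
1347 ≡ 1347 (mod 3637), so the signature is genuine.

verifies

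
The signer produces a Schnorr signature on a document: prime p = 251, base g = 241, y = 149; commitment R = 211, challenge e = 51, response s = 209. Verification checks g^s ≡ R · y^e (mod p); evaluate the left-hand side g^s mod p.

241^2 = 58081 ≡ 100
241^4 ≡ 100^2 = 10000 ≡ 211
241^8 ≡ 211^2 = 44521 ≡ 94
241^16 ≡ 94^2 = 8836 ≡ 51
241^32 ≡ 51^2 = 2601 ≡ 91
241^64 ≡ 91^2 = 8281 ≡ 249
241^128 ≡ 249^2 = 62001 ≡ 4
209 = 128 + 64 + 16 + 1, so 241^209 ≡ 4·249·51·241 ≡ 64 (mod 251)

64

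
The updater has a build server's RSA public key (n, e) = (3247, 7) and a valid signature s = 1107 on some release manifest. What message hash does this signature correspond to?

s^2 ≡ 1107^2 = 1225449 ≡ 1330
s^4 ≡ 1330^2 = 1768900 ≡ 2532
7 = 4 + 2 + 1, so s^7 ≡ 2532·1330·1107 ≡ 1726 (mod 3247)

1726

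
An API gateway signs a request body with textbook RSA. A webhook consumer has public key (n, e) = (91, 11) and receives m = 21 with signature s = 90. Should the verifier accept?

reject

s^2 ≡ 90^2 = 8100 ≡ 1
s^4 ≡ 1^2 = 1
s^8 ≡ 1^2 = 1
11 = 8 + 2 + 1, so s^11 ≡ 1·1·90 ≡ 90 (mod 91)
The recovered value 90 does not match the digest 21.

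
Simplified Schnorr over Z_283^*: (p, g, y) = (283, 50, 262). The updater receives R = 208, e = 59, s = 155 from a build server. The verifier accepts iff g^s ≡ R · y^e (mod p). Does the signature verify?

does not verify

g^s mod p:
50^2 = 2500 ≡ 236
50^4 ≡ 236^2 = 55696 ≡ 228
50^8 ≡ 228^2 = 51984 ≡ 195
50^16 ≡ 195^2 = 38025 ≡ 103
50^32 ≡ 103^2 = 10609 ≡ 138
50^64 ≡ 138^2 = 19044 ≡ 83
50^128 ≡ 83^2 = 6889 ≡ 97
155 = 128 + 16 + 8 + 2 + 1, so 50^155 ≡ 97·103·195·236·50 ≡ 231 (mod 283)
R · y^e mod p:
262^2 = 68644 ≡ 158
262^4 ≡ 158^2 = 24964 ≡ 60
262^8 ≡ 60^2 = 3600 ≡ 204
262^16 ≡ 204^2 = 41616 ≡ 15
262^32 ≡ 15^2 = 225
59 = 32 + 16 + 8 + 2 + 1, so 262^59 ≡ 225·15·204·158·262 ≡ 71 (mod 283)
208·71 = 14768 ≡ 52 (mod 283)
231 ≠ 52; the check fails.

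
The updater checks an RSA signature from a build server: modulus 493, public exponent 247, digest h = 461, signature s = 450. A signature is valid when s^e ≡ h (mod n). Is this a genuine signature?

Squares mod 493: s^1≡450, s^2≡370, s^4≡339, s^8≡52, s^16≡239, s^32≡426, s^64≡52, s^128≡239
247 = 128 + 64 + 32 + 16 + 4 + 2 + 1, so s^247 ≡ 239·52·426·239·339·370·450 ≡ 32 (mod 493)
The recovered value 32 does not match the digest 461.

forged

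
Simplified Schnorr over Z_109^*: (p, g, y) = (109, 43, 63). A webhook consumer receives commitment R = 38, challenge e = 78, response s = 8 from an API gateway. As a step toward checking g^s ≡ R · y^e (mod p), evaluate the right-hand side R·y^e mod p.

38

63^2 = 3969 ≡ 45
63^4 ≡ 45^2 = 2025 ≡ 63
63^8 ≡ 63^2 = 3969 ≡ 45
63^16 ≡ 45^2 = 2025 ≡ 63
63^32 ≡ 63^2 = 3969 ≡ 45
63^64 ≡ 45^2 = 2025 ≡ 63
78 = 64 + 8 + 4 + 2, so 63^78 ≡ 63·45·63·45 ≡ 1 (mod 109)
R · y^e ≡ 38·1 = 38 ≡ 38 (mod 109)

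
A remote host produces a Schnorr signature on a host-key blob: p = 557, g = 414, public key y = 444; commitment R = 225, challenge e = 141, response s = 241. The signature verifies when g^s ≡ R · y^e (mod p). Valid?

g^s mod p:
414^2 = 171396 ≡ 397
414^4 ≡ 397^2 = 157609 ≡ 535
414^8 ≡ 535^2 = 286225 ≡ 484
414^16 ≡ 484^2 = 234256 ≡ 316
414^32 ≡ 316^2 = 99856 ≡ 153
414^64 ≡ 153^2 = 23409 ≡ 15
414^128 ≡ 15^2 = 225
241 = 128 + 64 + 32 + 16 + 1, so 414^241 ≡ 225·15·153·316·414 ≡ 229 (mod 557)
R · y^e mod p:
444^2 = 197136 ≡ 515
444^4 ≡ 515^2 = 265225 ≡ 93
444^8 ≡ 93^2 = 8649 ≡ 294
444^16 ≡ 294^2 = 86436 ≡ 101
444^32 ≡ 101^2 = 10201 ≡ 175
444^64 ≡ 175^2 = 30625 ≡ 547
444^128 ≡ 547^2 = 299209 ≡ 100
141 = 128 + 8 + 4 + 1, so 444^141 ≡ 100·294·93·444 ≡ 515 (mod 557)
225·515 = 115875 ≡ 19 (mod 557)
229 ≠ 19; the check fails.

no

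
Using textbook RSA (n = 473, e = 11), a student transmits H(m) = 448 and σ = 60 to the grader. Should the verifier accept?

reject

σ^2 ≡ 60^2 = 3600 ≡ 289
σ^4 ≡ 289^2 = 83521 ≡ 273
σ^8 ≡ 273^2 = 74529 ≡ 268
11 = 8 + 2 + 1, so σ^11 ≡ 268·289·60 ≡ 368 (mod 473)
The recovered value 368 does not match the digest 448.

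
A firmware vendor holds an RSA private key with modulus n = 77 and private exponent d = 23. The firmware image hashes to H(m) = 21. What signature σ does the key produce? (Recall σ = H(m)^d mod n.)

(H(m))^2 ≡ 21^2 = 441 ≡ 56
(H(m))^4 ≡ 56^2 = 3136 ≡ 56
(H(m))^8 ≡ 56^2 = 3136 ≡ 56
(H(m))^16 ≡ 56^2 = 3136 ≡ 56
23 = 16 + 4 + 2 + 1, so (H(m))^23 ≡ 56·56·56·21 ≡ 21 (mod 77)

21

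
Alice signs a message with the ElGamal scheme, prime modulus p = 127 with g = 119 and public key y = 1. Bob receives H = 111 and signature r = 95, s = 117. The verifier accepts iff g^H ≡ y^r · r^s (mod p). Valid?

yes

Left side g^H mod p:
119^2 = 14161 ≡ 64
119^4 ≡ 64^2 = 4096 ≡ 32
119^8 ≡ 32^2 = 1024 ≡ 8
119^16 ≡ 8^2 = 64
119^32 ≡ 64^2 = 4096 ≡ 32
119^64 ≡ 32^2 = 1024 ≡ 8
111 = 64 + 32 + 8 + 4 + 2 + 1, so 119^111 ≡ 8·32·8·32·64·119 ≡ 111 (mod 127)
Right side y^r · r^s mod p:
1^2 = 1
1^4 ≡ 1^2 = 1
1^8 ≡ 1^2 = 1
1^16 ≡ 1^2 = 1
1^32 ≡ 1^2 = 1
1^64 ≡ 1^2 = 1
95 = 64 + 16 + 8 + 4 + 2 + 1, so 1^95 ≡ 1·1·1·1·1·1 ≡ 1 (mod 127)
95^2 = 9025 ≡ 8
95^4 ≡ 8^2 = 64
95^8 ≡ 64^2 = 4096 ≡ 32
95^16 ≡ 32^2 = 1024 ≡ 8
95^32 ≡ 8^2 = 64
95^64 ≡ 64^2 = 4096 ≡ 32
117 = 64 + 32 + 16 + 4 + 1, so 95^117 ≡ 32·64·8·64·95 ≡ 111 (mod 127)
1·111 = 111 ≡ 111 (mod 127)
111 ≡ 111 (mod 127), so the signature is genuine.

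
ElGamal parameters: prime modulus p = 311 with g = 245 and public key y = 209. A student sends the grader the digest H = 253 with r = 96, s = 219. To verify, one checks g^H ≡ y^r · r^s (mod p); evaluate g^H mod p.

245^2 = 60025 ≡ 2
245^4 ≡ 2^2 = 4
245^8 ≡ 4^2 = 16
245^16 ≡ 16^2 = 256
245^32 ≡ 256^2 = 65536 ≡ 226
245^64 ≡ 226^2 = 51076 ≡ 72
245^128 ≡ 72^2 = 5184 ≡ 208
253 = 128 + 64 + 32 + 16 + 8 + 4 + 1, so 245^253 ≡ 208·72·226·256·16·4·245 ≡ 200 (mod 311)

200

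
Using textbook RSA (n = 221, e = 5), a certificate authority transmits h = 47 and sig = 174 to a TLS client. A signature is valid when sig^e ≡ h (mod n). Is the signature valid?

sig^2 ≡ 174^2 = 30276 ≡ 220
sig^4 ≡ 220^2 = 48400 ≡ 1
5 = 4 + 1, so sig^5 ≡ 1·174 ≡ 174 (mod 221)
The recovered value 174 does not match the digest 47.

invalid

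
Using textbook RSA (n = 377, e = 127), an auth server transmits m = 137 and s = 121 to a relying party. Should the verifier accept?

reject

s^2 ≡ 121^2 = 14641 ≡ 315
s^4 ≡ 315^2 = 99225 ≡ 74
s^8 ≡ 74^2 = 5476 ≡ 198
s^16 ≡ 198^2 = 39204 ≡ 373
s^32 ≡ 373^2 = 139129 ≡ 16
s^64 ≡ 16^2 = 256
127 = 64 + 32 + 16 + 8 + 4 + 2 + 1, so s^127 ≡ 256·16·373·198·74·315·121 ≡ 121 (mod 377)
121 ≠ 137, so verification fails.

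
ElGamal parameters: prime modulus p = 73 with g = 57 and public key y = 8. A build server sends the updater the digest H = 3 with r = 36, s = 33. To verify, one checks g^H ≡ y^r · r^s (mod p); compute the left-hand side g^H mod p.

65

57^2 = 3249 ≡ 37
3 = 2 + 1, so 57^3 ≡ 37·57 ≡ 65 (mod 73)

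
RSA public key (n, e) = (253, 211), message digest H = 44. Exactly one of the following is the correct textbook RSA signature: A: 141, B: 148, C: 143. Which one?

C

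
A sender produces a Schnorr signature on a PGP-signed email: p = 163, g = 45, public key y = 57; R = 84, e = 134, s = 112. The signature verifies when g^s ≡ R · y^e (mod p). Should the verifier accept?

g^s mod p:
45^2 = 2025 ≡ 69
45^4 ≡ 69^2 = 4761 ≡ 34
45^8 ≡ 34^2 = 1156 ≡ 15
45^16 ≡ 15^2 = 225 ≡ 62
45^32 ≡ 62^2 = 3844 ≡ 95
45^64 ≡ 95^2 = 9025 ≡ 60
112 = 64 + 32 + 16, so 45^112 ≡ 60·95·62 ≡ 16 (mod 163)
R · y^e mod p:
57^2 = 3249 ≡ 152
57^4 ≡ 152^2 = 23104 ≡ 121
57^8 ≡ 121^2 = 14641 ≡ 134
57^16 ≡ 134^2 = 17956 ≡ 26
57^32 ≡ 26^2 = 676 ≡ 24
57^64 ≡ 24^2 = 576 ≡ 87
57^128 ≡ 87^2 = 7569 ≡ 71
134 = 128 + 4 + 2, so 57^134 ≡ 71·121·152 ≡ 39 (mod 163)
84·39 = 3276 ≡ 16 (mod 163)
16 ≡ 16 (mod 163); signature holds.

accept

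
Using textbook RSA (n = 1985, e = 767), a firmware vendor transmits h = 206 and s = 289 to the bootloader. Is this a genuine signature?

forged

Squares mod 1985: s^1≡289, s^2≡151, s^4≡966, s^8≡206, s^16≡751, s^32≡261, s^64≡631, s^128≡1161, s^256≡106, s^512≡1311
767 = 512 + 128 + 64 + 32 + 16 + 8 + 4 + 2 + 1, so s^767 ≡ 1311·1161·631·261·751·206·966·151·289 ≡ 1779 (mod 1985)
1779 ≠ 206, so verification fails.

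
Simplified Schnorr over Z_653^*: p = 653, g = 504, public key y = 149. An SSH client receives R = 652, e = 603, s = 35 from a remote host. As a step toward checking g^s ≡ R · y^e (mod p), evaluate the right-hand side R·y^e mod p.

Squares mod 653: 149^1≡149, 149^2≡652, 149^4≡1, 149^8≡1, 149^16≡1, 149^32≡1, 149^64≡1, 149^128≡1, 149^256≡1, 149^512≡1
603 = 512 + 64 + 16 + 8 + 2 + 1, so 149^603 ≡ 1·1·1·1·652·149 ≡ 504 (mod 653)
R · y^e ≡ 652·504 = 328608 ≡ 149 (mod 653)

149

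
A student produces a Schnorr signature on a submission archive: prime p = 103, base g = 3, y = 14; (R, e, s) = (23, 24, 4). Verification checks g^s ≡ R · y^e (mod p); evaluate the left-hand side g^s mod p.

81

3^4 mod 103 = 81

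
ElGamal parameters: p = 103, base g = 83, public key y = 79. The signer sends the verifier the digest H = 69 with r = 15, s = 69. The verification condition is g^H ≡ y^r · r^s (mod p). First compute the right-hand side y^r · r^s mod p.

Squares mod 103: 79^1≡79, 79^2≡61, 79^4≡13, 79^8≡66
15 = 8 + 4 + 2 + 1, so 79^15 ≡ 66·13·61·79 ≡ 76 (mod 103)
Squares mod 103: 15^1≡15, 15^2≡19, 15^4≡52, 15^8≡26, 15^16≡58, 15^32≡68, 15^64≡92
69 = 64 + 4 + 1, so 15^69 ≡ 92·52·15 ≡ 72 (mod 103)
y^r · r^s ≡ 76·72 = 5472 ≡ 13 (mod 103)

13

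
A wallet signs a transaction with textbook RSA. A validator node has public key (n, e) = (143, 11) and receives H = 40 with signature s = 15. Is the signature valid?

invalid

Squares mod 143: s^1≡15, s^2≡82, s^4≡3, s^8≡9
11 = 8 + 2 + 1, so s^11 ≡ 9·82·15 ≡ 59 (mod 143)
s^11 mod 143 = 59, but H = 40.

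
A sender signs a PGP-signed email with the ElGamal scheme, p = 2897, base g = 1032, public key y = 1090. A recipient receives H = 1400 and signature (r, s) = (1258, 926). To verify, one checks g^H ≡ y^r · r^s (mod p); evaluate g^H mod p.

Squares mod 2897: 1032^1≡1032, 1032^2≡1825, 1032^4≡1972, 1032^8≡1010, 1032^16≡356, 1032^32≡2165, 1032^64≡2776, 1032^128≡156, 1032^256≡1160, 1032^512≡1392, 1032^1024≡2468
1400 = 1024 + 256 + 64 + 32 + 16 + 8, so 1032^1400 ≡ 2468·1160·2776·2165·356·1010 ≡ 2876 (mod 2897)

2876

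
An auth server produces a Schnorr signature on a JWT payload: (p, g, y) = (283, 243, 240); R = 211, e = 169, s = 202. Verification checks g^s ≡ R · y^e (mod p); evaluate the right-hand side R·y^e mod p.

203

240^2 = 57600 ≡ 151
240^4 ≡ 151^2 = 22801 ≡ 161
240^8 ≡ 161^2 = 25921 ≡ 168
240^16 ≡ 168^2 = 28224 ≡ 207
240^32 ≡ 207^2 = 42849 ≡ 116
240^64 ≡ 116^2 = 13456 ≡ 155
240^128 ≡ 155^2 = 24025 ≡ 253
169 = 128 + 32 + 8 + 1, so 240^169 ≡ 253·116·168·240 ≡ 64 (mod 283)
R · y^e ≡ 211·64 = 13504 ≡ 203 (mod 283)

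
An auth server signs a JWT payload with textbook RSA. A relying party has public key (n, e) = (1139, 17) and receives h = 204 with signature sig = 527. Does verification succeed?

passes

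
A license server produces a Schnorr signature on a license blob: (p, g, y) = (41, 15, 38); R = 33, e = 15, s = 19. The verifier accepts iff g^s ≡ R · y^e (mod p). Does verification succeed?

passes

g^s mod p:
15^2 = 225 ≡ 20
15^4 ≡ 20^2 = 400 ≡ 31
15^8 ≡ 31^2 = 961 ≡ 18
15^16 ≡ 18^2 = 324 ≡ 37
19 = 16 + 2 + 1, so 15^19 ≡ 37·20·15 ≡ 30 (mod 41)
R · y^e mod p:
38^2 = 1444 ≡ 9
38^4 ≡ 9^2 = 81 ≡ 40
38^8 ≡ 40^2 = 1600 ≡ 1
15 = 8 + 4 + 2 + 1, so 38^15 ≡ 1·40·9·38 ≡ 27 (mod 41)
33·27 = 891 ≡ 30 (mod 41)
30 ≡ 30 (mod 41); signature holds.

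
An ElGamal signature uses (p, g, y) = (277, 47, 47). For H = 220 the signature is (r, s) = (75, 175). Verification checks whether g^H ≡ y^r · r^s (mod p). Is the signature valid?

invalid

Left side g^H mod p:
Squares mod 277: 47^1≡47, 47^2≡270, 47^4≡49, 47^8≡185, 47^16≡154, 47^32≡171, 47^64≡156, 47^128≡237
220 = 128 + 64 + 16 + 8 + 4, so 47^220 ≡ 237·156·154·185·49 ≡ 248 (mod 277)
Right side y^r · r^s mod p:
Squares mod 277: 47^1≡47, 47^2≡270, 47^4≡49, 47^8≡185, 47^16≡154, 47^32≡171, 47^64≡156
75 = 64 + 8 + 2 + 1, so 47^75 ≡ 156·185·270·47 ≡ 66 (mod 277)
Squares mod 277: 75^1≡75, 75^2≡85, 75^4≡23, 75^8≡252, 75^16≡71, 75^32≡55, 75^64≡255, 75^128≡207
175 = 128 + 32 + 8 + 4 + 2 + 1, so 75^175 ≡ 207·55·252·23·85·75 ≡ 141 (mod 277)
66·141 = 9306 ≡ 165 (mod 277)
248 ≠ 165, so verification fails.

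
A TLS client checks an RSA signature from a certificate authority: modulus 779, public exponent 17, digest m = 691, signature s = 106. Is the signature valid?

valid

s^2 ≡ 106^2 = 11236 ≡ 330
s^4 ≡ 330^2 = 108900 ≡ 619
s^8 ≡ 619^2 = 383161 ≡ 672
s^16 ≡ 672^2 = 451584 ≡ 543
17 = 16 + 1, so s^17 ≡ 543·106 ≡ 691 (mod 779)
Since 691 equals the digest 691, verification succeeds.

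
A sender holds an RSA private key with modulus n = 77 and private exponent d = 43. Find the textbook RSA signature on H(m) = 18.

46

(H(m))^2 ≡ 18^2 = 324 ≡ 16
(H(m))^4 ≡ 16^2 = 256 ≡ 25
(H(m))^8 ≡ 25^2 = 625 ≡ 9
(H(m))^16 ≡ 9^2 = 81 ≡ 4
(H(m))^32 ≡ 4^2 = 16
43 = 32 + 8 + 2 + 1, so (H(m))^43 ≡ 16·9·16·18 ≡ 46 (mod 77)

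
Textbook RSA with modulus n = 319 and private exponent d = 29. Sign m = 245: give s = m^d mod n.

m^2 ≡ 245^2 = 60025 ≡ 53
m^4 ≡ 53^2 = 2809 ≡ 257
m^8 ≡ 257^2 = 66049 ≡ 16
m^16 ≡ 16^2 = 256
29 = 16 + 8 + 4 + 1, so m^29 ≡ 256·16·257·245 ≡ 158 (mod 319)

158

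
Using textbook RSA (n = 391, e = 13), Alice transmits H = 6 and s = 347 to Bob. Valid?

s^2 ≡ 347^2 = 120409 ≡ 372
s^4 ≡ 372^2 = 138384 ≡ 361
s^8 ≡ 361^2 = 130321 ≡ 118
13 = 8 + 4 + 1, so s^13 ≡ 118·361·347 ≡ 142 (mod 391)
142 ≠ 6, so verification fails.

no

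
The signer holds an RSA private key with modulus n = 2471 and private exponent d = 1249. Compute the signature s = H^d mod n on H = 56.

H^2 ≡ 56^2 = 3136 ≡ 665
H^4 ≡ 665^2 = 442225 ≡ 2387
H^8 ≡ 2387^2 = 5697769 ≡ 2114
H^16 ≡ 2114^2 = 4468996 ≡ 1428
H^32 ≡ 1428^2 = 2039184 ≡ 609
H^64 ≡ 609^2 = 370881 ≡ 231
H^128 ≡ 231^2 = 53361 ≡ 1470
H^256 ≡ 1470^2 = 2160900 ≡ 1246
H^512 ≡ 1246^2 = 1552516 ≡ 728
H^1024 ≡ 728^2 = 529984 ≡ 1190
1249 = 1024 + 128 + 64 + 32 + 1, so H^1249 ≡ 1190·1470·231·609·56 ≡ 1575 (mod 2471)

1575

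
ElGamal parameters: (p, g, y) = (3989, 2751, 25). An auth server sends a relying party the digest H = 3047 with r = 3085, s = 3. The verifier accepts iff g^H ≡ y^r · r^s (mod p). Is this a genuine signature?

genuine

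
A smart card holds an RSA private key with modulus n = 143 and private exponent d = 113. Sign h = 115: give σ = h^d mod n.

Squares mod 143: h^1≡115, h^2≡69, h^4≡42, h^8≡48, h^16≡16, h^32≡113, h^64≡42
113 = 64 + 32 + 16 + 1, so h^113 ≡ 42·113·16·115 ≡ 59 (mod 143)

59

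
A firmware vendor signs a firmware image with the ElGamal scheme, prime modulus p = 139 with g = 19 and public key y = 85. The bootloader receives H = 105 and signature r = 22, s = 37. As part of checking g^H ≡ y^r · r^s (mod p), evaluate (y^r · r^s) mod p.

85^2 = 7225 ≡ 136
85^4 ≡ 136^2 = 18496 ≡ 9
85^8 ≡ 9^2 = 81
85^16 ≡ 81^2 = 6561 ≡ 28
22 = 16 + 4 + 2, so 85^22 ≡ 28·9·136 ≡ 78 (mod 139)
22^2 = 484 ≡ 67
22^4 ≡ 67^2 = 4489 ≡ 41
22^8 ≡ 41^2 = 1681 ≡ 13
22^16 ≡ 13^2 = 169 ≡ 30
22^32 ≡ 30^2 = 900 ≡ 66
37 = 32 + 4 + 1, so 22^37 ≡ 66·41·22 ≡ 40 (mod 139)
y^r · r^s ≡ 78·40 = 3120 ≡ 62 (mod 139)

62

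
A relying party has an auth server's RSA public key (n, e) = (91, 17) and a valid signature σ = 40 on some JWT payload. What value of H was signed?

σ^2 ≡ 40^2 = 1600 ≡ 53
σ^4 ≡ 53^2 = 2809 ≡ 79
σ^8 ≡ 79^2 = 6241 ≡ 53
σ^16 ≡ 53^2 = 2809 ≡ 79
17 = 16 + 1, so σ^17 ≡ 79·40 ≡ 66 (mod 91)

66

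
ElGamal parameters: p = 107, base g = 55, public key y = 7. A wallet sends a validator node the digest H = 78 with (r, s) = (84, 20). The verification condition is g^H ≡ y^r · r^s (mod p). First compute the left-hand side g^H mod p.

Squares mod 107: 55^1≡55, 55^2≡29, 55^4≡92, 55^8≡11, 55^16≡14, 55^32≡89, 55^64≡3
78 = 64 + 8 + 4 + 2, so 55^78 ≡ 3·11·92·29 ≡ 90 (mod 107)

90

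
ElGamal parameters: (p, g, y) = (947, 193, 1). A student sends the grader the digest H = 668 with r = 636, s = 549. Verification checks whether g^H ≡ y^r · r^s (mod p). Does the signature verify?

Left side g^H mod p:
Squares mod 947: 193^1≡193, 193^2≡316, 193^4≡421, 193^8≡152, 193^16≡376, 193^32≡273, 193^64≡663, 193^128≡161, 193^256≡352, 193^512≡794
668 = 512 + 128 + 16 + 8 + 4, so 193^668 ≡ 794·161·376·152·421 ≡ 436 (mod 947)
Right side y^r · r^s mod p:
Squares mod 947: 1^1≡1, 1^2≡1, 1^4≡1, 1^8≡1, 1^16≡1, 1^32≡1, 1^64≡1, 1^128≡1, 1^256≡1, 1^512≡1
636 = 512 + 64 + 32 + 16 + 8 + 4, so 1^636 ≡ 1·1·1·1·1·1 ≡ 1 (mod 947)
Squares mod 947: 636^1≡636, 636^2≡127, 636^4≡30, 636^8≡900, 636^16≡315, 636^32≡737, 636^64≡538, 636^128≡609, 636^256≡604, 636^512≡221
549 = 512 + 32 + 4 + 1, so 636^549 ≡ 221·737·30·636 ≡ 914 (mod 947)
1·914 = 914 ≡ 914 (mod 947)
436 ≠ 914, so verification fails.

does not verify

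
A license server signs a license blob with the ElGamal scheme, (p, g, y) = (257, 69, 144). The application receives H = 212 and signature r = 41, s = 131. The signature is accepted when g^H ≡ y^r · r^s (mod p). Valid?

no

Left side g^H mod p:
69^2 = 4761 ≡ 135
69^4 ≡ 135^2 = 18225 ≡ 235
69^8 ≡ 235^2 = 55225 ≡ 227
69^16 ≡ 227^2 = 51529 ≡ 129
69^32 ≡ 129^2 = 16641 ≡ 193
69^64 ≡ 193^2 = 37249 ≡ 241
69^128 ≡ 241^2 = 58081 ≡ 256
212 = 128 + 64 + 16 + 4, so 69^212 ≡ 256·241·129·235 ≡ 81 (mod 257)
Right side y^r · r^s mod p:
144^2 = 20736 ≡ 176
144^4 ≡ 176^2 = 30976 ≡ 136
144^8 ≡ 136^2 = 18496 ≡ 249
144^16 ≡ 249^2 = 62001 ≡ 64
144^32 ≡ 64^2 = 4096 ≡ 241
41 = 32 + 8 + 1, so 144^41 ≡ 241·249·144 ≡ 185 (mod 257)
41^2 = 1681 ≡ 139
41^4 ≡ 139^2 = 19321 ≡ 46
41^8 ≡ 46^2 = 2116 ≡ 60
41^16 ≡ 60^2 = 3600 ≡ 2
41^32 ≡ 2^2 = 4
41^64 ≡ 4^2 = 16
41^128 ≡ 16^2 = 256
131 = 128 + 2 + 1, so 41^131 ≡ 256·139·41 ≡ 212 (mod 257)
185·212 = 39220 ≡ 156 (mod 257)
81 ≠ 156, so verification fails.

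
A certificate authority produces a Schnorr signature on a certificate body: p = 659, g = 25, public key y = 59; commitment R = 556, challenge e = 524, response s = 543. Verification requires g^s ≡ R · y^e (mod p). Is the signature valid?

g^s mod p:
Squares mod 659: 25^1≡25, 25^2≡625, 25^4≡497, 25^8≡543, 25^16≡276, 25^32≡391, 25^64≡652, 25^128≡49, 25^256≡424, 25^512≡528
543 = 512 + 16 + 8 + 4 + 2 + 1, so 25^543 ≡ 528·276·543·497·625·25 ≡ 429 (mod 659)
R · y^e mod p:
Squares mod 659: 59^1≡59, 59^2≡186, 59^4≡328, 59^8≡167, 59^16≡211, 59^32≡368, 59^64≡329, 59^128≡165, 59^256≡206, 59^512≡260
524 = 512 + 8 + 4, so 59^524 ≡ 260·167·328 ≡ 111 (mod 659)
556·111 = 61716 ≡ 429 (mod 659)
429 ≡ 429 (mod 659); signature holds.

valid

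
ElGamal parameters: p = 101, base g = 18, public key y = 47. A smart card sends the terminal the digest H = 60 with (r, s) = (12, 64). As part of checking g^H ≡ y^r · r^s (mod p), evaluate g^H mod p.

36

18^2 = 324 ≡ 21
18^4 ≡ 21^2 = 441 ≡ 37
18^8 ≡ 37^2 = 1369 ≡ 56
18^16 ≡ 56^2 = 3136 ≡ 5
18^32 ≡ 5^2 = 25
60 = 32 + 16 + 8 + 4, so 18^60 ≡ 25·5·56·37 ≡ 36 (mod 101)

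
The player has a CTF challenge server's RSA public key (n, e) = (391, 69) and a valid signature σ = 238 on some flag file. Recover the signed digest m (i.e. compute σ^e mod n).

σ^2 ≡ 238^2 = 56644 ≡ 340
σ^4 ≡ 340^2 = 115600 ≡ 255
σ^8 ≡ 255^2 = 65025 ≡ 119
σ^16 ≡ 119^2 = 14161 ≡ 85
σ^32 ≡ 85^2 = 7225 ≡ 187
σ^64 ≡ 187^2 = 34969 ≡ 170
69 = 64 + 4 + 1, so σ^69 ≡ 170·255·238 ≡ 374 (mod 391)

374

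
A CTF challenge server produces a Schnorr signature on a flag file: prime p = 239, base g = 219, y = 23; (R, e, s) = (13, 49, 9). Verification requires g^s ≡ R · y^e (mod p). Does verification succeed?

fails

g^s mod p:
219^9 mod 239 = 185
R · y^e mod p:
23^49 mod 239 = 164
13·164 = 2132 ≡ 220 (mod 239)
185 ≠ 220; the check fails.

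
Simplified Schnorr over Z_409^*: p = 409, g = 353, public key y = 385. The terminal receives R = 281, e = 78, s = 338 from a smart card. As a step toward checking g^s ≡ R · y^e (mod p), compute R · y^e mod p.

250

385^2 = 148225 ≡ 167
385^4 ≡ 167^2 = 27889 ≡ 77
385^8 ≡ 77^2 = 5929 ≡ 203
385^16 ≡ 203^2 = 41209 ≡ 309
385^32 ≡ 309^2 = 95481 ≡ 184
385^64 ≡ 184^2 = 33856 ≡ 318
78 = 64 + 8 + 4 + 2, so 385^78 ≡ 318·203·77·167 ≡ 30 (mod 409)
R · y^e ≡ 281·30 = 8430 ≡ 250 (mod 409)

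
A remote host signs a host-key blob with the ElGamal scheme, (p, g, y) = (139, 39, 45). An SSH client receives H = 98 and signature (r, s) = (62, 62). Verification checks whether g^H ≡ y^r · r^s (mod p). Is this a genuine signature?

Left side g^H mod p:
39^2 = 1521 ≡ 131
39^4 ≡ 131^2 = 17161 ≡ 64
39^8 ≡ 64^2 = 4096 ≡ 65
39^16 ≡ 65^2 = 4225 ≡ 55
39^32 ≡ 55^2 = 3025 ≡ 106
39^64 ≡ 106^2 = 11236 ≡ 116
98 = 64 + 32 + 2, so 39^98 ≡ 116·106·131 ≡ 44 (mod 139)
Right side y^r · r^s mod p:
45^2 = 2025 ≡ 79
45^4 ≡ 79^2 = 6241 ≡ 125
45^8 ≡ 125^2 = 15625 ≡ 57
45^16 ≡ 57^2 = 3249 ≡ 52
45^32 ≡ 52^2 = 2704 ≡ 63
62 = 32 + 16 + 8 + 4 + 2, so 45^62 ≡ 63·52·57·125·79 ≡ 52 (mod 139)
62^2 = 3844 ≡ 91
62^4 ≡ 91^2 = 8281 ≡ 80
62^8 ≡ 80^2 = 6400 ≡ 6
62^16 ≡ 6^2 = 36
62^32 ≡ 36^2 = 1296 ≡ 45
62 = 32 + 16 + 8 + 4 + 2, so 62^62 ≡ 45·36·6·80·91 ≡ 36 (mod 139)
52·36 = 1872 ≡ 65 (mod 139)
44 ≠ 65, so verification fails.

forged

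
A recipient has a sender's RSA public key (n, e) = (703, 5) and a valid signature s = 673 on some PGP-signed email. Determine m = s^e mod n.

601

s^2 ≡ 673^2 = 452929 ≡ 197
s^4 ≡ 197^2 = 38809 ≡ 144
5 = 4 + 1, so s^5 ≡ 144·673 ≡ 601 (mod 703)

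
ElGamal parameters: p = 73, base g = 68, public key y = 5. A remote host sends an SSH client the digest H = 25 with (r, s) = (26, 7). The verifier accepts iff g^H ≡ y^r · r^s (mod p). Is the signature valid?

invalid

Left side g^H mod p:
68^2 = 4624 ≡ 25
68^4 ≡ 25^2 = 625 ≡ 41
68^8 ≡ 41^2 = 1681 ≡ 2
68^16 ≡ 2^2 = 4
25 = 16 + 8 + 1, so 68^25 ≡ 4·2·68 ≡ 33 (mod 73)
Right side y^r · r^s mod p:
5^2 = 25
5^4 ≡ 25^2 = 625 ≡ 41
5^8 ≡ 41^2 = 1681 ≡ 2
5^16 ≡ 2^2 = 4
26 = 16 + 8 + 2, so 5^26 ≡ 4·2·25 ≡ 54 (mod 73)
26^2 = 676 ≡ 19
26^4 ≡ 19^2 = 361 ≡ 69
7 = 4 + 2 + 1, so 26^7 ≡ 69·19·26 ≡ 68 (mod 73)
54·68 = 3672 ≡ 22 (mod 73)
33 ≠ 22, so verification fails.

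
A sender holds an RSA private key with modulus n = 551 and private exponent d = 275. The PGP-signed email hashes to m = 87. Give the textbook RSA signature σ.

406

m^2 ≡ 87^2 = 7569 ≡ 406
m^4 ≡ 406^2 = 164836 ≡ 87
m^8 ≡ 87^2 = 7569 ≡ 406
m^16 ≡ 406^2 = 164836 ≡ 87
m^32 ≡ 87^2 = 7569 ≡ 406
m^64 ≡ 406^2 = 164836 ≡ 87
m^128 ≡ 87^2 = 7569 ≡ 406
m^256 ≡ 406^2 = 164836 ≡ 87
275 = 256 + 16 + 2 + 1, so m^275 ≡ 87·87·406·87 ≡ 406 (mod 551)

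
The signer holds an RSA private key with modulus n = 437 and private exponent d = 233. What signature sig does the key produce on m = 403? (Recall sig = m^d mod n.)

Squares mod 437: m^1≡403, m^2≡282, m^4≡427, m^8≡100, m^16≡386, m^32≡416, m^64≡4, m^128≡16
233 = 128 + 64 + 32 + 8 + 1, so m^233 ≡ 16·4·416·100·403 ≡ 328 (mod 437)

328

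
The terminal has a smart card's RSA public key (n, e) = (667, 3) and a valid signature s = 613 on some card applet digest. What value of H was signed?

615

s^3 mod 667 = 615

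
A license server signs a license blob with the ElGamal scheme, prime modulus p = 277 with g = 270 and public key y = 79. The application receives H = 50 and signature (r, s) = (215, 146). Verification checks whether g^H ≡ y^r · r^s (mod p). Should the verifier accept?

accept

Left side g^H mod p:
270^2 = 72900 ≡ 49
270^4 ≡ 49^2 = 2401 ≡ 185
270^8 ≡ 185^2 = 34225 ≡ 154
270^16 ≡ 154^2 = 23716 ≡ 171
270^32 ≡ 171^2 = 29241 ≡ 156
50 = 32 + 16 + 2, so 270^50 ≡ 156·171·49 ≡ 238 (mod 277)
Right side y^r · r^s mod p:
79^2 = 6241 ≡ 147
79^4 ≡ 147^2 = 21609 ≡ 3
79^8 ≡ 3^2 = 9
79^16 ≡ 9^2 = 81
79^32 ≡ 81^2 = 6561 ≡ 190
79^64 ≡ 190^2 = 36100 ≡ 90
79^128 ≡ 90^2 = 8100 ≡ 67
215 = 128 + 64 + 16 + 4 + 2 + 1, so 79^215 ≡ 67·90·81·3·147·79 ≡ 9 (mod 277)
215^2 = 46225 ≡ 243
215^4 ≡ 243^2 = 59049 ≡ 48
215^8 ≡ 48^2 = 2304 ≡ 88
215^16 ≡ 88^2 = 7744 ≡ 265
215^32 ≡ 265^2 = 70225 ≡ 144
215^64 ≡ 144^2 = 20736 ≡ 238
215^128 ≡ 238^2 = 56644 ≡ 136
146 = 128 + 16 + 2, so 215^146 ≡ 136·265·243 ≡ 88 (mod 277)
9·88 = 792 ≡ 238 (mod 277)
238 ≡ 238 (mod 277), so the signature is genuine.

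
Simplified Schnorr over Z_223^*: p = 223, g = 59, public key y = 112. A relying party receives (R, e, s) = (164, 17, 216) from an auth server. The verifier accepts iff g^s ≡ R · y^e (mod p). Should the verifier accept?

accept

g^s mod p:
59^2 = 3481 ≡ 136
59^4 ≡ 136^2 = 18496 ≡ 210
59^8 ≡ 210^2 = 44100 ≡ 169
59^16 ≡ 169^2 = 28561 ≡ 17
59^32 ≡ 17^2 = 289 ≡ 66
59^64 ≡ 66^2 = 4356 ≡ 119
59^128 ≡ 119^2 = 14161 ≡ 112
216 = 128 + 64 + 16 + 8, so 59^216 ≡ 112·119·17·169 ≡ 14 (mod 223)
R · y^e mod p:
112^2 = 12544 ≡ 56
112^4 ≡ 56^2 = 3136 ≡ 14
112^8 ≡ 14^2 = 196
112^16 ≡ 196^2 = 38416 ≡ 60
17 = 16 + 1, so 112^17 ≡ 60·112 ≡ 30 (mod 223)
164·30 = 4920 ≡ 14 (mod 223)
14 ≡ 14 (mod 223); signature holds.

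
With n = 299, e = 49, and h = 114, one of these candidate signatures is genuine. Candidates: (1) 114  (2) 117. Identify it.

Candidate 1: 114^49 mod 299 = 114
  → matches h = 114
Candidate 2: 117^49 mod 299 = 78

1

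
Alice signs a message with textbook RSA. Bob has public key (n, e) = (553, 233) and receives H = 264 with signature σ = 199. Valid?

Squares mod 553: σ^1≡199, σ^2≡338, σ^4≡326, σ^8≡100, σ^16≡46, σ^32≡457, σ^64≡368, σ^128≡492
233 = 128 + 64 + 32 + 8 + 1, so σ^233 ≡ 492·368·457·100·199 ≡ 264 (mod 553)
Since 264 equals the digest 264, verification succeeds.

yes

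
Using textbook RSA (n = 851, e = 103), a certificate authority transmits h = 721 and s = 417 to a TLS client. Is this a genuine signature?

forged

s^2 ≡ 417^2 = 173889 ≡ 285
s^4 ≡ 285^2 = 81225 ≡ 380
s^8 ≡ 380^2 = 144400 ≡ 581
s^16 ≡ 581^2 = 337561 ≡ 565
s^32 ≡ 565^2 = 319225 ≡ 100
s^64 ≡ 100^2 = 10000 ≡ 639
103 = 64 + 32 + 4 + 2 + 1, so s^103 ≡ 639·100·380·285·417 ≡ 380 (mod 851)
380 ≠ 721, so verification fails.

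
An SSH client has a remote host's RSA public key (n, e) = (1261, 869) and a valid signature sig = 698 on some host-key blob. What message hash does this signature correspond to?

562

sig^2 ≡ 698^2 = 487204 ≡ 458
sig^4 ≡ 458^2 = 209764 ≡ 438
sig^8 ≡ 438^2 = 191844 ≡ 172
sig^16 ≡ 172^2 = 29584 ≡ 581
sig^32 ≡ 581^2 = 337561 ≡ 874
sig^64 ≡ 874^2 = 763876 ≡ 971
sig^128 ≡ 971^2 = 942841 ≡ 874
sig^256 ≡ 874^2 = 763876 ≡ 971
sig^512 ≡ 971^2 = 942841 ≡ 874
869 = 512 + 256 + 64 + 32 + 4 + 1, so sig^869 ≡ 874·971·971·874·438·698 ≡ 562 (mod 1261)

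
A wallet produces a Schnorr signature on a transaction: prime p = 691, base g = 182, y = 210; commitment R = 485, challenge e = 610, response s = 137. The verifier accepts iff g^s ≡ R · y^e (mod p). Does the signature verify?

verifies

g^s mod p:
182^2 = 33124 ≡ 647
182^4 ≡ 647^2 = 418609 ≡ 554
182^8 ≡ 554^2 = 306916 ≡ 112
182^16 ≡ 112^2 = 12544 ≡ 106
182^32 ≡ 106^2 = 11236 ≡ 180
182^64 ≡ 180^2 = 32400 ≡ 614
182^128 ≡ 614^2 = 376996 ≡ 401
137 = 128 + 8 + 1, so 182^137 ≡ 401·112·182 ≡ 145 (mod 691)
R · y^e mod p:
210^2 = 44100 ≡ 567
210^4 ≡ 567^2 = 321489 ≡ 174
210^8 ≡ 174^2 = 30276 ≡ 563
210^16 ≡ 563^2 = 316969 ≡ 491
210^32 ≡ 491^2 = 241081 ≡ 613
210^64 ≡ 613^2 = 375769 ≡ 556
210^128 ≡ 556^2 = 309136 ≡ 259
210^256 ≡ 259^2 = 67081 ≡ 54
210^512 ≡ 54^2 = 2916 ≡ 152
610 = 512 + 64 + 32 + 2, so 210^610 ≡ 152·556·613·567 ≡ 271 (mod 691)
485·271 = 131435 ≡ 145 (mod 691)
145 ≡ 145 (mod 691); signature holds.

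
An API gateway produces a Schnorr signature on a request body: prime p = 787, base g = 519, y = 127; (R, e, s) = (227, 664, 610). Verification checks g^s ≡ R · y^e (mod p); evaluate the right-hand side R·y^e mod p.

742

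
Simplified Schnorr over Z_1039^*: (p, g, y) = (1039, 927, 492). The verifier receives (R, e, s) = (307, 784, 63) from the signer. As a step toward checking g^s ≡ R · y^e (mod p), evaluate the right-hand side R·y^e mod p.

797

Squares mod 1039: 492^1≡492, 492^2≡1016, 492^4≡529, 492^8≡350, 492^16≡937, 492^32≡14, 492^64≡196, 492^128≡1012, 492^256≡729, 492^512≡512
784 = 512 + 256 + 16, so 492^784 ≡ 512·729·937 ≡ 781 (mod 1039)
R · y^e ≡ 307·781 = 239767 ≡ 797 (mod 1039)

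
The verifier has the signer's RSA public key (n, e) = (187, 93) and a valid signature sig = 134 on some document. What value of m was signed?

Squares mod 187: sig^1≡134, sig^2≡4, sig^4≡16, sig^8≡69, sig^16≡86, sig^32≡103, sig^64≡137
93 = 64 + 16 + 8 + 4 + 1, so sig^93 ≡ 137·86·69·16·134 ≡ 19 (mod 187)

19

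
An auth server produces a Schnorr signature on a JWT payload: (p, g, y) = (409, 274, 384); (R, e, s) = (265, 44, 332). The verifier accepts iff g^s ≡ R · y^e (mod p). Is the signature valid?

g^s mod p:
274^332 mod 409 = 30
R · y^e mod p:
384^44 mod 409 = 125
265·125 = 33125 ≡ 405 (mod 409)
30 ≠ 405; the check fails.

invalid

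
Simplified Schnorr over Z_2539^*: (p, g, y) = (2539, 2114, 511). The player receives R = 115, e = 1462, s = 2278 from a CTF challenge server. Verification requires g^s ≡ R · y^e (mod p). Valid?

g^s mod p:
2114^2 = 4468996 ≡ 356
2114^4 ≡ 356^2 = 126736 ≡ 2325
2114^8 ≡ 2325^2 = 5405625 ≡ 94
2114^16 ≡ 94^2 = 8836 ≡ 1219
2114^32 ≡ 1219^2 = 1485961 ≡ 646
2114^64 ≡ 646^2 = 417316 ≡ 920
2114^128 ≡ 920^2 = 846400 ≡ 913
2114^256 ≡ 913^2 = 833569 ≡ 777
2114^512 ≡ 777^2 = 603729 ≡ 1986
2114^1024 ≡ 1986^2 = 3944196 ≡ 1129
2114^2048 ≡ 1129^2 = 1274641 ≡ 63
2278 = 2048 + 128 + 64 + 32 + 4 + 2, so 2114^2278 ≡ 63·913·920·646·2325·356 ≡ 527 (mod 2539)
R · y^e mod p:
511^2 = 261121 ≡ 2143
511^4 ≡ 2143^2 = 4592449 ≡ 1937
511^8 ≡ 1937^2 = 3751969 ≡ 1866
511^16 ≡ 1866^2 = 3481956 ≡ 987
511^32 ≡ 987^2 = 974169 ≡ 1732
511^64 ≡ 1732^2 = 2999824 ≡ 1265
511^128 ≡ 1265^2 = 1600225 ≡ 655
511^256 ≡ 655^2 = 429025 ≡ 2473
511^512 ≡ 2473^2 = 6115729 ≡ 1817
511^1024 ≡ 1817^2 = 3301489 ≡ 789
1462 = 1024 + 256 + 128 + 32 + 16 + 4 + 2, so 511^1462 ≡ 789·2473·655·1732·987·1937·2143 ≡ 724 (mod 2539)
115·724 = 83260 ≡ 2012 (mod 2539)
527 ≠ 2012; the check fails.

no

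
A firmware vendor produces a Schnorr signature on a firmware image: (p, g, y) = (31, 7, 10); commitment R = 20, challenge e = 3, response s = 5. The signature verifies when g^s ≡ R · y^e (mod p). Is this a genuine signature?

genuine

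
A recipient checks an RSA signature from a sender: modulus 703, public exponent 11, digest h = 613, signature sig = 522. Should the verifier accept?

accept

Squares mod 703: sig^1≡522, sig^2≡423, sig^4≡367, sig^8≡416
11 = 8 + 2 + 1, so sig^11 ≡ 416·423·522 ≡ 613 (mod 703)
sig^11 mod 703 = 613 matches h.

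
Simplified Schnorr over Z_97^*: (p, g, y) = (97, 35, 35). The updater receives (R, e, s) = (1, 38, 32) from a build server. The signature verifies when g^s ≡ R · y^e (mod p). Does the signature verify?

g^s mod p:
Squares mod 97: 35^1≡35, 35^2≡61, 35^4≡35, 35^8≡61, 35^16≡35, 35^32≡61
35^32 ≡ 61 (mod 97)
R · y^e mod p:
Squares mod 97: 35^1≡35, 35^2≡61, 35^4≡35, 35^8≡61, 35^16≡35, 35^32≡61
38 = 32 + 4 + 2, so 35^38 ≡ 61·35·61 ≡ 61 (mod 97)
1·61 = 61 ≡ 61 (mod 97)
61 ≡ 61 (mod 97); signature holds.

verifies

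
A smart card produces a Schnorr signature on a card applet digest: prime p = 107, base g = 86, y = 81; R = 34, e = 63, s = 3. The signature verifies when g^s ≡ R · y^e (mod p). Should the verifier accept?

accept

g^s mod p:
86^3 mod 107 = 48
R · y^e mod p:
81^63 mod 107 = 14
34·14 = 476 ≡ 48 (mod 107)
48 ≡ 48 (mod 107); signature holds.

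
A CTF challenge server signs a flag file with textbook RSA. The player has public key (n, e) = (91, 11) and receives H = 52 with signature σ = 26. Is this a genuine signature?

Squares mod 91: σ^1≡26, σ^2≡39, σ^4≡65, σ^8≡39
11 = 8 + 2 + 1, so σ^11 ≡ 39·39·26 ≡ 52 (mod 91)
52 = H, so the signature checks out.

genuine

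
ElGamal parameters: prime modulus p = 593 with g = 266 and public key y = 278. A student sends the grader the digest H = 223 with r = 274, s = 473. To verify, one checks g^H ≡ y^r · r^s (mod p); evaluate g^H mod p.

497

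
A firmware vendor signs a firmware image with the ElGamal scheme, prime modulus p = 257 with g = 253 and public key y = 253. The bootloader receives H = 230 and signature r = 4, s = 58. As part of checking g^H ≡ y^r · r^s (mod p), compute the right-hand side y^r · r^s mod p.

253^2 = 64009 ≡ 16
253^4 ≡ 16^2 = 256
4^2 = 16
4^4 ≡ 16^2 = 256
4^8 ≡ 256^2 = 65536 ≡ 1
4^16 ≡ 1^2 = 1
4^32 ≡ 1^2 = 1
58 = 32 + 16 + 8 + 2, so 4^58 ≡ 1·1·1·16 ≡ 16 (mod 257)
y^r · r^s ≡ 256·16 = 4096 ≡ 241 (mod 257)

241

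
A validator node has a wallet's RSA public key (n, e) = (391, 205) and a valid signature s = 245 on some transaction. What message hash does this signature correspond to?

s^2 ≡ 245^2 = 60025 ≡ 202
s^4 ≡ 202^2 = 40804 ≡ 140
s^8 ≡ 140^2 = 19600 ≡ 50
s^16 ≡ 50^2 = 2500 ≡ 154
s^32 ≡ 154^2 = 23716 ≡ 256
s^64 ≡ 256^2 = 65536 ≡ 239
s^128 ≡ 239^2 = 57121 ≡ 35
205 = 128 + 64 + 8 + 4 + 1, so s^205 ≡ 35·239·50·140·245 ≡ 57 (mod 391)

57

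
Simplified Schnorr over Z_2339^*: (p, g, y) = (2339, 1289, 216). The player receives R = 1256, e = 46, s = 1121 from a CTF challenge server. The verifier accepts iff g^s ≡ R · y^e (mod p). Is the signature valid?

g^s mod p:
1289^2 = 1661521 ≡ 831
1289^4 ≡ 831^2 = 690561 ≡ 556
1289^8 ≡ 556^2 = 309136 ≡ 388
1289^16 ≡ 388^2 = 150544 ≡ 848
1289^32 ≡ 848^2 = 719104 ≡ 1031
1289^64 ≡ 1031^2 = 1062961 ≡ 1055
1289^128 ≡ 1055^2 = 1113025 ≡ 2000
1289^256 ≡ 2000^2 = 4000000 ≡ 310
1289^512 ≡ 310^2 = 96100 ≡ 201
1289^1024 ≡ 201^2 = 40401 ≡ 638
1121 = 1024 + 64 + 32 + 1, so 1289^1121 ≡ 638·1055·1031·1289 ≡ 1611 (mod 2339)
R · y^e mod p:
216^2 = 46656 ≡ 2215
216^4 ≡ 2215^2 = 4906225 ≡ 1342
216^8 ≡ 1342^2 = 1800964 ≡ 2273
216^16 ≡ 2273^2 = 5166529 ≡ 2017
216^32 ≡ 2017^2 = 4068289 ≡ 768
46 = 32 + 8 + 4 + 2, so 216^46 ≡ 768·2273·1342·2215 ≡ 938 (mod 2339)
1256·938 = 1178128 ≡ 1611 (mod 2339)
1611 ≡ 1611 (mod 2339); signature holds.

valid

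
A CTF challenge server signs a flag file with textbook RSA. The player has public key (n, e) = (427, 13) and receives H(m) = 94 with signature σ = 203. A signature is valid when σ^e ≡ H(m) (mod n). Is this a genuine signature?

forged

σ^2 ≡ 203^2 = 41209 ≡ 217
σ^4 ≡ 217^2 = 47089 ≡ 119
σ^8 ≡ 119^2 = 14161 ≡ 70
13 = 8 + 4 + 1, so σ^13 ≡ 70·119·203 ≡ 70 (mod 427)
σ^13 mod 427 = 70, but H(m) = 94.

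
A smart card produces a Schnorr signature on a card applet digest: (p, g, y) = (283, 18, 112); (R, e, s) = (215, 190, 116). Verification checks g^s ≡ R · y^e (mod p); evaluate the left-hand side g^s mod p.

218

Squares mod 283: 18^1≡18, 18^2≡41, 18^4≡266, 18^8≡6, 18^16≡36, 18^32≡164, 18^64≡11
116 = 64 + 32 + 16 + 4, so 18^116 ≡ 11·164·36·266 ≡ 218 (mod 283)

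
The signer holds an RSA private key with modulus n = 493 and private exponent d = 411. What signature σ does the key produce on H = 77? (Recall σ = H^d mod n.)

H^411 mod 493 = 66

66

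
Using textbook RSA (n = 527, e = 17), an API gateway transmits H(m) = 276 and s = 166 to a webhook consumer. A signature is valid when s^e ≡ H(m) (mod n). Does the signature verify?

does not verify

s^2 ≡ 166^2 = 27556 ≡ 152
s^4 ≡ 152^2 = 23104 ≡ 443
s^8 ≡ 443^2 = 196249 ≡ 205
s^16 ≡ 205^2 = 42025 ≡ 392
17 = 16 + 1, so s^17 ≡ 392·166 ≡ 251 (mod 527)
The recovered value 251 does not match the digest 276.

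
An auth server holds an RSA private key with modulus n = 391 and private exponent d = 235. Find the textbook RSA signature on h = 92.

184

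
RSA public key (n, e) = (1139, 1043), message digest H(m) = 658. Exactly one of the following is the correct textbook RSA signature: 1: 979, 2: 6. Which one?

Candidate 1: 979^2 = 958441 ≡ 542; 979^4 ≡ 542^2 = 293764 ≡ 1041; 979^8 ≡ 1041^2 = 1083681 ≡ 492; 979^16 ≡ 492^2 = 242064 ≡ 596; 979^32 ≡ 596^2 = 355216 ≡ 987; 979^64 ≡ 987^2 = 974169 ≡ 324; 979^128 ≡ 324^2 = 104976 ≡ 188; 979^256 ≡ 188^2 = 35344 ≡ 35; 979^512 ≡ 35^2 = 1225 ≡ 86; 979^1024 ≡ 86^2 = 7396 ≡ 562; 1043 = 1024 + 16 + 2 + 1, so 979^1043 ≡ 562·596·542·979 ≡ 252 (mod 1139)
Candidate 2: 6^2 = 36; 6^4 ≡ 36^2 = 1296 ≡ 157; 6^8 ≡ 157^2 = 24649 ≡ 730; 6^16 ≡ 730^2 = 532900 ≡ 987; 6^32 ≡ 987^2 = 974169 ≡ 324; 6^64 ≡ 324^2 = 104976 ≡ 188; 6^128 ≡ 188^2 = 35344 ≡ 35; 6^256 ≡ 35^2 = 1225 ≡ 86; 6^512 ≡ 86^2 = 7396 ≡ 562; 6^1024 ≡ 562^2 = 315844 ≡ 341; 1043 = 1024 + 16 + 2 + 1, so 6^1043 ≡ 341·987·36·6 ≡ 658 (mod 1139)
  → matches H(m) = 658

2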